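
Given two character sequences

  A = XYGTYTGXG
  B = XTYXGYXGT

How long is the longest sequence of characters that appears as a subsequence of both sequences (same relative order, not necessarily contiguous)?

6

Match X at A[1]=B[1]; then Y at A[2]=B[3]; then G at A[3]=B[5]; then Y at A[5]=B[6]; then X at A[8]=B[7]; then G at A[9]=B[8] — 6 characters in the same relative order in both. Since dp[9][9] = 6, nothing longer is possible.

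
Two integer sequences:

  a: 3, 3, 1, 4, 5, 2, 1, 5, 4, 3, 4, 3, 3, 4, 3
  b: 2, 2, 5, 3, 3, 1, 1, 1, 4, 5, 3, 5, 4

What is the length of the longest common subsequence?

7

Taking 3 [1,4] → 3 [2,5] → 1 [3,8] → 4 [4,9] → 5 [5,10] → 5 [8,12] → 4 [14,13] gives a common subsequence of length 7, and the DP table's final entry dp[15][13] is also 7, so no common subsequence is longer.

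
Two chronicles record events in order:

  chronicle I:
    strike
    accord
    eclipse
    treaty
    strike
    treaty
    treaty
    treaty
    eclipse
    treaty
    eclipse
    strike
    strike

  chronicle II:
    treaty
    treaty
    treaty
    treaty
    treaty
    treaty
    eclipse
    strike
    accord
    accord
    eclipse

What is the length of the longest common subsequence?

7

One common subsequence of length 7: treaty at chronicle I[4]=chronicle II[2], treaty at chronicle I[6]=chronicle II[3], treaty at chronicle I[7]=chronicle II[4], treaty at chronicle I[8]=chronicle II[5], treaty at chronicle I[10]=chronicle II[6], eclipse at chronicle I[11]=chronicle II[7], strike at chronicle I[12]=chronicle II[8]. Since dp[13][11] = 7, nothing longer is possible.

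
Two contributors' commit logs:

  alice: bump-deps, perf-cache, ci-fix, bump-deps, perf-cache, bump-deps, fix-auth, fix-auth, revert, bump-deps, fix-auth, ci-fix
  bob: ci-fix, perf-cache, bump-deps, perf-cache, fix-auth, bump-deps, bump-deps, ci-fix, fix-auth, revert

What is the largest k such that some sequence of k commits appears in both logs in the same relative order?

One common subsequence of length 6: bump-deps (alice #1, bob #3), perf-cache (alice #2, bob #4), bump-deps (alice #4, bob #6), bump-deps (alice #6, bob #7), fix-auth (alice #8, bob #9), revert (alice #9, bob #10). Since dp[12][10] = 6, nothing longer is possible.

6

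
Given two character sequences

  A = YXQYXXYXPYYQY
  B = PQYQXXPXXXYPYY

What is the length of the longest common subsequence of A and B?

Match Y [1,3], then X [2,8], then X [5,9], then X [6,10], then Y [7,11], then P [9,12], then Y [11,13], then Y [13,14] — 8 characters in the same relative order in both. Since dp[13][14] = 8, nothing longer is possible.

8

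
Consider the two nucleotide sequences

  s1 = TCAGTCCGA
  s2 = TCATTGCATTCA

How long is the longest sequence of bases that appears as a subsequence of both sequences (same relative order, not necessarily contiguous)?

Let dp[i][j] be the LCS length of the first i bases of s1 and the first j bases of s2. dp[i][j] = dp[i-1][j-1]+1 when the i-th and j-th bases match, else max(dp[i-1][j], dp[i][j-1]).
    ·  T  C  A  T  T  G  C  A  T  T  C  A
 ·  0  0  0  0  0  0  0  0  0  0  0  0  0
 T  0  1  1  1  1  1  1  1  1  1  1  1  1
 C  0  1  2  2  2  2  2  2  2  2  2  2  2
 A  0  1  2  3  3  3  3  3  3  3  3  3  3
 G  0  1  2  3  3  3  4  4  4  4  4  4  4
 T  0  1  2  3  4  4  4  4  4  5  5  5  5
 C  0  1  2  3  4  4  4  5  5  5  5  6  6
 C  0  1  2  3  4  4  4  5  5  5  5  6  6
 G  0  1  2  3  4  4  5  5  5  5  5  6  6
 A  0  1  2  3  4  4  5  5  6  6  6  6  7
dp[9][12] = 7. One LCS (by backtracking along matches): TCAGTCA.

7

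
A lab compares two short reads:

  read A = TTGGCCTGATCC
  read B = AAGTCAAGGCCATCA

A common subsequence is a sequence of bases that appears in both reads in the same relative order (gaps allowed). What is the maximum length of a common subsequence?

8

Pick T at read A[1]=read B[4], G at read A[3]=read B[8], G at read A[4]=read B[9], C at read A[5]=read B[10], C at read A[6]=read B[11], A at read A[9]=read B[12], T at read A[10]=read B[13], C at read A[11]=read B[14]; all 8 bases appear in both, in order, and the DP table's final entry dp[12][15] is also 8, so no common subsequence is longer.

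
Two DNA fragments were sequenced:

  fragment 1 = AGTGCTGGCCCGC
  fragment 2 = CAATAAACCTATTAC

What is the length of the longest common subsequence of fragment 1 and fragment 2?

One common subsequence of length 5: A (fragment 1 #1, fragment 2 #3); then T (fragment 1 #3, fragment 2 #4); then C (fragment 1 #5, fragment 2 #9); then T (fragment 1 #6, fragment 2 #13); then C (fragment 1 #13, fragment 2 #15). Since dp[13][15] = 5, nothing longer is possible.

5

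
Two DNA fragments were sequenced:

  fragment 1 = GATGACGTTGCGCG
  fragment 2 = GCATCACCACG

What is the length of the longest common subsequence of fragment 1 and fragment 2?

Pick G (fragment 1 #1, fragment 2 #1), A (fragment 1 #2, fragment 2 #3), T (fragment 1 #3, fragment 2 #4), A (fragment 1 #5, fragment 2 #6), C (fragment 1 #6, fragment 2 #7), C (fragment 1 #11, fragment 2 #8), C (fragment 1 #13, fragment 2 #10), G (fragment 1 #14, fragment 2 #11); all 8 bases appear in both, in order. Since dp[14][11] = 8, nothing longer is possible.

8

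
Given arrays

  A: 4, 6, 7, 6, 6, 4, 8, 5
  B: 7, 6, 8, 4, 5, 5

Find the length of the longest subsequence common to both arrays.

4

One common subsequence of length 4: 7 (A #3, B #1); then 6 (A #4, B #2); then 4 (A #6, B #4); then 5 (A #8, B #6). The LCS DP gives dp[8][6] = 4, so this is optimal.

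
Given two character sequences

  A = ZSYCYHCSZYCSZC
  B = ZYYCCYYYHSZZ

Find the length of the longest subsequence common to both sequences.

One common subsequence of length 8: Z at A[1]=B[1], then Y at A[3]=B[3], then C at A[4]=B[5], then Y at A[5]=B[8], then H at A[6]=B[9], then S at A[8]=B[10], then Z at A[9]=B[11], then Z at A[13]=B[12]. dp[14][12] = 8 confirms this is the maximum.

8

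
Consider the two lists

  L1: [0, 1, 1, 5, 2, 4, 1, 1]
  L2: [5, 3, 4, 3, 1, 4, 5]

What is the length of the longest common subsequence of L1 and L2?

3

One common subsequence of length 3: 5 [4,1], then 4 [6,3], then 1 [7,5]. Since dp[8][7] = 3, nothing longer is possible.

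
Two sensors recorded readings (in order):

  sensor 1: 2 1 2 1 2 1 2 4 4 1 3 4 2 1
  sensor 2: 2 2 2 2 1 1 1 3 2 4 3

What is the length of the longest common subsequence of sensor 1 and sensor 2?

One common subsequence of length 7: 2 at sensor 1[1]=sensor 2[4]; then 1 at sensor 1[2]=sensor 2[5]; then 1 at sensor 1[4]=sensor 2[6]; then 1 at sensor 1[6]=sensor 2[7]; then 2 at sensor 1[7]=sensor 2[9]; then 4 at sensor 1[9]=sensor 2[10]; then 3 at sensor 1[11]=sensor 2[11]. dp[14][11] = 7 confirms this is the maximum.

7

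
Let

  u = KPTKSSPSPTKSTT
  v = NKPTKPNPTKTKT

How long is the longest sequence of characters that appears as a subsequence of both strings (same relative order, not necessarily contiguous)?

10

Match K (u #1, v #2) → P (u #2, v #3) → T (u #3, v #4) → K (u #4, v #5) → P (u #7, v #6) → P (u #9, v #8) → T (u #10, v #9) → K (u #11, v #10) → T (u #13, v #11) → T (u #14, v #13) — 10 characters in the same relative order in both. The LCS DP gives dp[14][13] = 10, so this is optimal.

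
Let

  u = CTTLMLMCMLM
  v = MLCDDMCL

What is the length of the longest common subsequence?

Taking M (u #5, v #1) → L (u #6, v #2) → M (u #7, v #6) → C (u #8, v #7) → L (u #10, v #8) gives a common subsequence of length 5. Since dp[11][8] = 5, nothing longer is possible.

5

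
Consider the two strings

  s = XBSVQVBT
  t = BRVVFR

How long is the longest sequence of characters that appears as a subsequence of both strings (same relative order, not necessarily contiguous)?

3

Let dp[i][j] be the LCS length of the first i characters of s and the first j characters of t. dp[i][j] = dp[i-1][j-1]+1 when the i-th and j-th characters match, else max(dp[i-1][j], dp[i][j-1]).
    ·  B  R  V  V  F  R
 ·  0  0  0  0  0  0  0
 X  0  0  0  0  0  0  0
 B  0  1  1  1  1  1  1
 S  0  1  1  1  1  1  1
 V  0  1  1  2  2  2  2
 Q  0  1  1  2  2  2  2
 V  0  1  1  2  3  3  3
 B  0  1  1  2  3  3  3
 T  0  1  1  2  3  3  3
dp[8][6] = 3. One LCS (by backtracking along matches): BVV.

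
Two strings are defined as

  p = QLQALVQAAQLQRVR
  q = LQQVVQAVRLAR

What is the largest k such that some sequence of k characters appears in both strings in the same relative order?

7

Match Q [1,2], Q [3,3], V [6,5], Q [7,6], A [8,7], A [9,11], R [15,12] — 7 characters in the same relative order in both. Since dp[15][12] = 7, nothing longer is possible.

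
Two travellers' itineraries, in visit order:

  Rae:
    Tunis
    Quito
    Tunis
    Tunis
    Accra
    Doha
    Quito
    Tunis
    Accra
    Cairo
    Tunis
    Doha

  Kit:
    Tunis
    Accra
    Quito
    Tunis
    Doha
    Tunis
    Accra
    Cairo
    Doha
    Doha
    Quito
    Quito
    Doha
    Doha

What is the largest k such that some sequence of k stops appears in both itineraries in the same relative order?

8

Pick Tunis at Rae[1]=Kit[1] → Quito at Rae[2]=Kit[3] → Tunis at Rae[3]=Kit[4] → Tunis at Rae[4]=Kit[6] → Accra at Rae[5]=Kit[7] → Doha at Rae[6]=Kit[10] → Quito at Rae[7]=Kit[12] → Doha at Rae[12]=Kit[14]; all 8 stops appear in both, in order, and the DP table's final entry dp[12][14] is also 8, so no common subsequence is longer.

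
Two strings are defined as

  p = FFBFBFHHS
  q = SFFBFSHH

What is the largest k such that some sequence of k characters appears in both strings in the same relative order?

One common subsequence of length 6: F (p #1, q #2), then F (p #2, q #3), then B (p #3, q #4), then F (p #4, q #5), then H (p #7, q #7), then H (p #8, q #8), and the DP table's final entry dp[9][8] is also 6, so no common subsequence is longer.

6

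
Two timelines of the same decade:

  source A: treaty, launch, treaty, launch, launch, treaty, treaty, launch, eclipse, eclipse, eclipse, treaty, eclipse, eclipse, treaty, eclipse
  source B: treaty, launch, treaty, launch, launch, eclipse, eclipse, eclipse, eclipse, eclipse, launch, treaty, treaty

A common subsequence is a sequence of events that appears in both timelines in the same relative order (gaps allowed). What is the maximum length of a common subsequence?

11

One common subsequence of length 11: treaty (source A #1, source B #1), launch (source A #2, source B #2), treaty (source A #3, source B #3), launch (source A #5, source B #4), launch (source A #8, source B #5), eclipse (source A #9, source B #6), eclipse (source A #10, source B #7), eclipse (source A #11, source B #8), eclipse (source A #13, source B #9), eclipse (source A #14, source B #10), treaty (source A #15, source B #13), and the DP table's final entry dp[16][13] is also 11, so no common subsequence is longer.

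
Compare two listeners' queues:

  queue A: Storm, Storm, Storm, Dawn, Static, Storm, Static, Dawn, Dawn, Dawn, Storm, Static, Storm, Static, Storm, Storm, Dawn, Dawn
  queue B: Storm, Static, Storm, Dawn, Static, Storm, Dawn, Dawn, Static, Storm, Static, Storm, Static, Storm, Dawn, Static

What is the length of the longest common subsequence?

Pick Storm at queue A[1]=queue B[1], Storm at queue A[3]=queue B[3], Dawn at queue A[4]=queue B[4], Static at queue A[5]=queue B[5], Storm at queue A[6]=queue B[6], Dawn at queue A[8]=queue B[7], Dawn at queue A[9]=queue B[8], Storm at queue A[11]=queue B[10], Static at queue A[12]=queue B[11], Storm at queue A[13]=queue B[12], Static at queue A[14]=queue B[13], Storm at queue A[16]=queue B[14], Dawn at queue A[17]=queue B[15]; all 13 songs appear in both, in order. Since dp[18][16] = 13, nothing longer is possible.

13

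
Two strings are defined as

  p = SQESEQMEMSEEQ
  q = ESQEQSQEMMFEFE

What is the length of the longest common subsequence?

9

One common subsequence of length 9: S (p #1, q #2) → Q (p #2, q #3) → E (p #3, q #4) → S (p #4, q #6) → E (p #5, q #8) → M (p #7, q #9) → M (p #9, q #10) → E (p #11, q #12) → E (p #12, q #14). dp[13][14] = 9 confirms this is the maximum.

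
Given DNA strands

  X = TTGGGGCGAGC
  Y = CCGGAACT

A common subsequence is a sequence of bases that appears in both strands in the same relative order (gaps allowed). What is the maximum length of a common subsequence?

Match G [3,3], then G [4,4], then A [9,6], then C [11,7] — 4 bases in the same relative order in both. The LCS DP gives dp[11][8] = 4, so this is optimal.

4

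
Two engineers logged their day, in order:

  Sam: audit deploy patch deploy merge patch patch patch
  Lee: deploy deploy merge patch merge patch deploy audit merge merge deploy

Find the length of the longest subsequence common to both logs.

5

Taking deploy [2,1], then deploy [4,2], then merge [5,3], then patch [6,4], then patch [7,6] gives a common subsequence of length 5. The LCS DP gives dp[8][11] = 5, so this is optimal.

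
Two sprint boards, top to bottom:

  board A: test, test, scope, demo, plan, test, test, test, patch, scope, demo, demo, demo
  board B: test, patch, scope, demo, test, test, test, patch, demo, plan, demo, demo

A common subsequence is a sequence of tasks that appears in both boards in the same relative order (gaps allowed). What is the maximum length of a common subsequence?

10

Taking test [1,1], then scope [3,3], then demo [4,4], then test [6,5], then test [7,6], then test [8,7], then patch [9,8], then demo [11,9], then demo [12,11], then demo [13,12] gives a common subsequence of length 10. The LCS DP gives dp[13][12] = 10, so this is optimal.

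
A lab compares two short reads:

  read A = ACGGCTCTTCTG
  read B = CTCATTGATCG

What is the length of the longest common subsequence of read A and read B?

7

Match C [2,1]; then C [5,3]; then T [6,5]; then T [8,6]; then T [9,9]; then C [10,10]; then G [12,11] — 7 bases in the same relative order in both, and the DP table's final entry dp[12][11] is also 7, so no common subsequence is longer.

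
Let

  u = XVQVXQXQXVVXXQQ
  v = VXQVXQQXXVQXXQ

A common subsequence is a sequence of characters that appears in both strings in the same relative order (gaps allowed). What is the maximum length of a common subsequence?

11

One common subsequence of length 11: X at u[1]=v[2] → Q at u[3]=v[3] → V at u[4]=v[4] → X at u[5]=v[5] → Q at u[6]=v[7] → X at u[7]=v[8] → X at u[9]=v[9] → V at u[10]=v[10] → X at u[12]=v[12] → X at u[13]=v[13] → Q at u[15]=v[14], and the DP table's final entry dp[15][14] is also 11, so no common subsequence is longer.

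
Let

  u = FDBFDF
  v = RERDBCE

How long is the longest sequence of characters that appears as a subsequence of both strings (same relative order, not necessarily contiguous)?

Match D (u #2, v #4) → B (u #3, v #5) — 2 characters in the same relative order in both. Since dp[6][7] = 2, nothing longer is possible.

2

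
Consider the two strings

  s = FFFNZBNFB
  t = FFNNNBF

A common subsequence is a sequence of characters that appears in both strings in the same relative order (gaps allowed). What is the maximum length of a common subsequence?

Pick F [1,1] → F [2,2] → N [4,5] → B [6,6] → F [8,7]; all 5 characters appear in both, in order. Since dp[9][7] = 5, nothing longer is possible.

5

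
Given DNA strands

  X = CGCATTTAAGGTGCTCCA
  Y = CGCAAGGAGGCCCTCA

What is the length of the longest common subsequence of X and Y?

12

Match C (X #1, Y #1), then G (X #2, Y #2), then C (X #3, Y #3), then A (X #4, Y #4), then A (X #8, Y #5), then A (X #9, Y #8), then G (X #10, Y #9), then G (X #11, Y #10), then C (X #14, Y #13), then T (X #15, Y #14), then C (X #17, Y #15), then A (X #18, Y #16) — 12 bases in the same relative order in both, and the DP table's final entry dp[18][16] is also 12, so no common subsequence is longer.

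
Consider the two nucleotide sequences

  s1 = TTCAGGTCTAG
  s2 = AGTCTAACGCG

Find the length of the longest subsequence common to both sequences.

Let dp[i][j] be the LCS length of the first i bases of s1 and the first j bases of s2. dp[i][j] = dp[i-1][j-1]+1 when the i-th and j-th bases match, else max(dp[i-1][j], dp[i][j-1]).
    ·  A  G  T  C  T  A  A  C  G  C  G
 ·  0  0  0  0  0  0  0  0  0  0  0  0
 T  0  0  0  1  1  1  1  1  1  1  1  1
 T  0  0  0  1  1  2  2  2  2  2  2  2
 C  0  0  0  1  2  2  2  2  3  3  3  3
 A  0  1  1  1  2  2  3  3  3  3  3  3
 G  0  1  2  2  2  2  3  3  3  4  4  4
 G  0  1  2  2  2  2  3  3  3  4  4  5
 T  0  1  2  3  3  3  3  3  3  4  4  5
 C  0  1  2  3  4  4  4  4  4  4  5  5
 T  0  1  2  3  4  5  5  5  5  5  5  5
 A  0  1  2  3  4  5  6  6  6  6  6  6
 G  0  1  2  3  4  5  6  6  6  7  7  7
dp[11][11] = 7. One LCS (by backtracking along matches): AGTCTAG.

7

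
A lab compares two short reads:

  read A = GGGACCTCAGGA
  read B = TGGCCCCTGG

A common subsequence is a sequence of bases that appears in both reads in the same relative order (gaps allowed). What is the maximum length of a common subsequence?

7

Match G (read A #1, read B #2), then G (read A #2, read B #3), then C (read A #5, read B #6), then C (read A #6, read B #7), then T (read A #7, read B #8), then G (read A #10, read B #9), then G (read A #11, read B #10) — 7 bases in the same relative order in both, and the DP table's final entry dp[12][10] is also 7, so no common subsequence is longer.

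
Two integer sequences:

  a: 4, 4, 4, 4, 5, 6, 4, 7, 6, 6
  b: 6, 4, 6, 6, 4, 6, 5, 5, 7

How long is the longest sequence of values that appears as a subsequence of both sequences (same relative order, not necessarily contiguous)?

4

One common subsequence of length 4: 4 at a[1]=b[2]; then 4 at a[2]=b[5]; then 5 at a[5]=b[8]; then 7 at a[8]=b[9]. The LCS DP gives dp[10][9] = 4, so this is optimal.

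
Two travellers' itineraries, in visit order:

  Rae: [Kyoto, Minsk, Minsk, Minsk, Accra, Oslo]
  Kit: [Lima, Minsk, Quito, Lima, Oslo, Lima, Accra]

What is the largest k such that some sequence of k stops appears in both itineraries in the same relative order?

Match Minsk at Rae[2]=Kit[2] → Accra at Rae[5]=Kit[7] — 2 stops in the same relative order in both. dp[6][7] = 2 confirms this is the maximum.

2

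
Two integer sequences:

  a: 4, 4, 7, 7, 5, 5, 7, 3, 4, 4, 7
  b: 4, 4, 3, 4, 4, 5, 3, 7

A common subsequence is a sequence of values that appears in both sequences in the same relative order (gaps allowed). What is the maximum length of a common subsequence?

6

Let dp[i][j] be the LCS length of the first i values of a and the first j values of b. dp[i][j] = dp[i-1][j-1]+1 when the i-th and j-th values match, else max(dp[i-1][j], dp[i][j-1]).
    ·  4  4  3  4  4  5  3  7
 ·  0  0  0  0  0  0  0  0  0
 4  0  1  1  1  1  1  1  1  1
 4  0  1  2  2  2  2  2  2  2
 7  0  1  2  2  2  2  2  2  3
 7  0  1  2  2  2  2  2  2  3
 5  0  1  2  2  2  2  3  3  3
 5  0  1  2  2  2  2  3  3  3
 7  0  1  2  2  2  2  3  3  4
 3  0  1  2  3  3  3  3  4  4
 4  0  1  2  3  4  4  4  4  4
 4  0  1  2  3  4  5  5  5  5
 7  0  1  2  3  4  5  5  5  6
dp[11][8] = 6. One LCS (by backtracking along matches): 4, 4, 3, 4, 4, 7.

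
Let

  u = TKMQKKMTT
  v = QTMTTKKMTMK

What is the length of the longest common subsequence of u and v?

Let dp[i][j] be the LCS length of the first i characters of u and the first j characters of v. dp[i][j] = dp[i-1][j-1]+1 when the i-th and j-th characters match, else max(dp[i-1][j], dp[i][j-1]).
    ·  Q  T  M  T  T  K  K  M  T  M  K
 ·  0  0  0  0  0  0  0  0  0  0  0  0
 T  0  0  1  1  1  1  1  1  1  1  1  1
 K  0  0  1  1  1  1  2  2  2  2  2  2
 M  0  0  1  2  2  2  2  2  3  3  3  3
 Q  0  1  1  2  2  2  2  2  3  3  3  3
 K  0  1  1  2  2  2  3  3  3  3  3  4
 K  0  1  1  2  2  2  3  4  4  4  4  4
 M  0  1  1  2  2  2  3  4  5  5  5  5
 T  0  1  2  2  3  3  3  4  5  6  6  6
 T  0  1  2  2  3  4  4  4  5  6  6  6
dp[9][11] = 6. One LCS (by backtracking along matches): TMKKMT.

6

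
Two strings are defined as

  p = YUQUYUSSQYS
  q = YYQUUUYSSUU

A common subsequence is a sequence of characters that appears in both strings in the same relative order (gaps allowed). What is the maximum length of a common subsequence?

6

Taking Y (p #1, q #2); then U (p #2, q #5); then U (p #4, q #6); then Y (p #5, q #7); then S (p #7, q #8); then S (p #8, q #9) gives a common subsequence of length 6. dp[11][11] = 6 confirms this is the maximum.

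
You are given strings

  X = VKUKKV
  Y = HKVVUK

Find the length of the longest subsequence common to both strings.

Let dp[i][j] be the LCS length of the first i characters of X and the first j characters of Y. dp[i][j] = dp[i-1][j-1]+1 when the i-th and j-th characters match, else max(dp[i-1][j], dp[i][j-1]).
    ·  H  K  V  V  U  K
 ·  0  0  0  0  0  0  0
 V  0  0  0  1  1  1  1
 K  0  0  1  1  1  1  2
 U  0  0  1  1  1  2  2
 K  0  0  1  1  1  2  3
 K  0  0  1  1  1  2  3
 V  0  0  1  2  2  2  3
dp[6][6] = 3. One LCS (by backtracking along matches): VUK.

3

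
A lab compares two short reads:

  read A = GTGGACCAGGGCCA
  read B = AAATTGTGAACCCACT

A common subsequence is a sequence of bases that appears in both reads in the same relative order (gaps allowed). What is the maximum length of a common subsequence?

8

Match G at read A[1]=read B[6]; then T at read A[2]=read B[7]; then G at read A[3]=read B[8]; then A at read A[5]=read B[10]; then C at read A[6]=read B[12]; then C at read A[7]=read B[13]; then A at read A[8]=read B[14]; then C at read A[12]=read B[15] — 8 bases in the same relative order in both. The LCS DP gives dp[14][16] = 8, so this is optimal.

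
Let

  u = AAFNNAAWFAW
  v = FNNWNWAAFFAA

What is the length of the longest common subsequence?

Let dp[i][j] be the LCS length of the first i characters of u and the first j characters of v. dp[i][j] = dp[i-1][j-1]+1 when the i-th and j-th characters match, else max(dp[i-1][j], dp[i][j-1]).
    ·  F  N  N  W  N  W  A  A  F  F  A  A
 ·  0  0  0  0  0  0  0  0  0  0  0  0  0
 A  0  0  0  0  0  0  0  1  1  1  1  1  1
 A  0  0  0  0  0  0  0  1  2  2  2  2  2
 F  0  1  1  1  1  1  1  1  2  3  3  3  3
 N  0  1  2  2  2  2  2  2  2  3  3  3  3
 N  0  1  2  3  3  3  3  3  3  3  3  3  3
 A  0  1  2  3  3  3  3  4  4  4  4  4  4
 A  0  1  2  3  3  3  3  4  5  5  5  5  5
 W  0  1  2  3  4  4  4  4  5  5  5  5  5
 F  0  1  2  3  4  4  4  4  5  6  6  6  6
 A  0  1  2  3  4  4  4  5  5  6  6  7  7
 W  0  1  2  3  4  4  5  5  5  6  6  7  7
dp[11][12] = 7. One LCS (by backtracking along matches): FNNAAFA.

7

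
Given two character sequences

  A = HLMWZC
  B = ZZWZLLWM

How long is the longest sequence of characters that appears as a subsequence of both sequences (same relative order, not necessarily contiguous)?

2

Let dp[i][j] be the LCS length of the first i characters of A and the first j characters of B. dp[i][j] = dp[i-1][j-1]+1 when the i-th and j-th characters match, else max(dp[i-1][j], dp[i][j-1]).
    ·  Z  Z  W  Z  L  L  W  M
 ·  0  0  0  0  0  0  0  0  0
 H  0  0  0  0  0  0  0  0  0
 L  0  0  0  0  0  1  1  1  1
 M  0  0  0  0  0  1  1  1  2
 W  0  0  0  1  1  1  1  2  2
 Z  0  1  1  1  2  2  2  2  2
 C  0  1  1  1  2  2  2  2  2
dp[6][8] = 2. One LCS (by backtracking along matches): LM.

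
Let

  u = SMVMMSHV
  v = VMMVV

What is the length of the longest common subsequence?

One common subsequence of length 4: V [3,1] → M [4,2] → M [5,3] → V [8,5], and the DP table's final entry dp[8][5] is also 4, so no common subsequence is longer.

4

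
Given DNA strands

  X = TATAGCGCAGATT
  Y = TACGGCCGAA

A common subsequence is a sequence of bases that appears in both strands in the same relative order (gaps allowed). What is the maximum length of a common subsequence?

7

Let dp[i][j] be the LCS length of the first i bases of X and the first j bases of Y. dp[i][j] = dp[i-1][j-1]+1 when the i-th and j-th bases match, else max(dp[i-1][j], dp[i][j-1]).
    ·  T  A  C  G  G  C  C  G  A  A
 ·  0  0  0  0  0  0  0  0  0  0  0
 T  0  1  1  1  1  1  1  1  1  1  1
 A  0  1  2  2  2  2  2  2  2  2  2
 T  0  1  2  2  2  2  2  2  2  2  2
 A  0  1  2  2  2  2  2  2  2  3  3
 G  0  1  2  2  3  3  3  3  3  3  3
 C  0  1  2  3  3  3  4  4  4  4  4
 G  0  1  2  3  4  4  4  4  5  5  5
 C  0  1  2  3  4  4  5  5  5  5  5
 A  0  1  2  3  4  4  5  5  5  6  6
 G  0  1  2  3  4  5  5  5  6  6  6
 A  0  1  2  3  4  5  5  5  6  7  7
 T  0  1  2  3  4  5  5  5  6  7  7
 T  0  1  2  3  4  5  5  5  6  7  7
dp[13][10] = 7. One LCS (by backtracking along matches): TAGCGAA.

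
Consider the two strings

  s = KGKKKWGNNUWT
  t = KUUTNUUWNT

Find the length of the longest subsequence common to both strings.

5

Match K [1,1], N [8,5], U [10,7], W [11,8], T [12,10] — 5 characters in the same relative order in both. Since dp[12][10] = 5, nothing longer is possible.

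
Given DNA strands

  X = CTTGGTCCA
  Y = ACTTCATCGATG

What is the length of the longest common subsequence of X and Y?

One common subsequence of length 6: C [1,2], T [2,3], T [3,4], T [6,7], C [7,8], A [9,10]. The LCS DP gives dp[9][12] = 6, so this is optimal.

6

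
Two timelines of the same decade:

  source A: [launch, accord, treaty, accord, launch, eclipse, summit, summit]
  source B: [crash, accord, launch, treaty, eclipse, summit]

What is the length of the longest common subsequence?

Match launch (source A #1, source B #3), treaty (source A #3, source B #4), eclipse (source A #6, source B #5), summit (source A #8, source B #6) — 4 events in the same relative order in both, and the DP table's final entry dp[8][6] is also 4, so no common subsequence is longer.

4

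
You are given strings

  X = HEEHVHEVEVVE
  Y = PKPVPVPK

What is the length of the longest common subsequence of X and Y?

Let dp[i][j] be the LCS length of the first i characters of X and the first j characters of Y. dp[i][j] = dp[i-1][j-1]+1 when the i-th and j-th characters match, else max(dp[i-1][j], dp[i][j-1]).
    ·  P  K  P  V  P  V  P  K
 ·  0  0  0  0  0  0  0  0  0
 H  0  0  0  0  0  0  0  0  0
 E  0  0  0  0  0  0  0  0  0
 E  0  0  0  0  0  0  0  0  0
 H  0  0  0  0  0  0  0  0  0
 V  0  0  0  0  1  1  1  1  1
 H  0  0  0  0  1  1  1  1  1
 E  0  0  0  0  1  1  1  1  1
 V  0  0  0  0  1  1  2  2  2
 E  0  0  0  0  1  1  2  2  2
 V  0  0  0  0  1  1  2  2  2
 V  0  0  0  0  1  1  2  2  2
 E  0  0  0  0  1  1  2  2  2
dp[12][8] = 2. One LCS (by backtracking along matches): VV.

2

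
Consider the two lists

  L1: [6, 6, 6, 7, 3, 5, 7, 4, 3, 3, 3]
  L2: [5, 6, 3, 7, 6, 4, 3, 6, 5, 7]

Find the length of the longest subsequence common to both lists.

Taking 6 at L1[1]=L2[2] → 6 at L1[2]=L2[5] → 6 at L1[3]=L2[8] → 5 at L1[6]=L2[9] → 7 at L1[7]=L2[10] gives a common subsequence of length 5. Since dp[11][10] = 5, nothing longer is possible.

5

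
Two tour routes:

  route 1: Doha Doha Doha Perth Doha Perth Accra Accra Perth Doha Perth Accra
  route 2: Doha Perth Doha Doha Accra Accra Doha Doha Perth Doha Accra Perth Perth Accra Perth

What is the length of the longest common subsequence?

9

Match Doha at route 1[1]=route 2[4]; then Doha at route 1[2]=route 2[7]; then Doha at route 1[3]=route 2[8]; then Perth at route 1[4]=route 2[9]; then Doha at route 1[5]=route 2[10]; then Accra at route 1[8]=route 2[11]; then Perth at route 1[9]=route 2[12]; then Perth at route 1[11]=route 2[13]; then Accra at route 1[12]=route 2[14] — 9 stops in the same relative order in both. dp[12][15] = 9 confirms this is the maximum.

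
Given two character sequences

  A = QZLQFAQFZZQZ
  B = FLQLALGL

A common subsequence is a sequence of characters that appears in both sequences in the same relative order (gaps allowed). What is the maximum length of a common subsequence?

Let dp[i][j] be the LCS length of the first i characters of A and the first j characters of B. dp[i][j] = dp[i-1][j-1]+1 when the i-th and j-th characters match, else max(dp[i-1][j], dp[i][j-1]).
    ·  F  L  Q  L  A  L  G  L
 ·  0  0  0  0  0  0  0  0  0
 Q  0  0  0  1  1  1  1  1  1
 Z  0  0  0  1  1  1  1  1  1
 L  0  0  1  1  2  2  2  2  2
 Q  0  0  1  2  2  2  2  2  2
 F  0  1  1  2  2  2  2  2  2
 A  0  1  1  2  2  3  3  3  3
 Q  0  1  1  2  2  3  3  3  3
 F  0  1  1  2  2  3  3  3  3
 Z  0  1  1  2  2  3  3  3  3
 Z  0  1  1  2  2  3  3  3  3
 Q  0  1  1  2  2  3  3  3  3
 Z  0  1  1  2  2  3  3  3  3
dp[12][8] = 3. One LCS (by backtracking along matches): QLA.

3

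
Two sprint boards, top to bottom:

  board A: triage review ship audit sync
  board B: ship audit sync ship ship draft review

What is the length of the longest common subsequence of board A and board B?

One common subsequence of length 3: ship at board A[3]=board B[1], then audit at board A[4]=board B[2], then sync at board A[5]=board B[3]. Since dp[5][7] = 3, nothing longer is possible.

3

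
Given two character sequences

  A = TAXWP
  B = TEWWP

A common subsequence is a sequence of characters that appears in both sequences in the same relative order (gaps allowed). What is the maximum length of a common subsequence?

Let dp[i][j] be the LCS length of the first i characters of A and the first j characters of B. dp[i][j] = dp[i-1][j-1]+1 when the i-th and j-th characters match, else max(dp[i-1][j], dp[i][j-1]).
    ·  T  E  W  W  P
 ·  0  0  0  0  0  0
 T  0  1  1  1  1  1
 A  0  1  1  1  1  1
 X  0  1  1  1  1  1
 W  0  1  1  2  2  2
 P  0  1  1  2  2  3
dp[5][5] = 3. One LCS (by backtracking along matches): TWP.

3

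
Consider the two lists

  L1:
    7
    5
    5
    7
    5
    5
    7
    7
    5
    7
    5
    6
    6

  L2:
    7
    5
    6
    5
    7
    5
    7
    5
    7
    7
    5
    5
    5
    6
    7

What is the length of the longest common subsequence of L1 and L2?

Pick 7 (L1 #1, L2 #1), then 5 (L1 #2, L2 #2), then 5 (L1 #3, L2 #4), then 7 (L1 #4, L2 #5), then 5 (L1 #5, L2 #6), then 5 (L1 #6, L2 #8), then 7 (L1 #7, L2 #9), then 7 (L1 #8, L2 #10), then 5 (L1 #9, L2 #12), then 5 (L1 #11, L2 #13), then 6 (L1 #12, L2 #14); all 11 values appear in both, in order. Since dp[13][15] = 11, nothing longer is possible.

11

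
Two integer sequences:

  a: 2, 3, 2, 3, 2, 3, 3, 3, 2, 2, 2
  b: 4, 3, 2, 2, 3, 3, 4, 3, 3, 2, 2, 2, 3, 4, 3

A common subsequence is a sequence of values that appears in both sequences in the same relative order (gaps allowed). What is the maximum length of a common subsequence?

Taking 2 (a #1, b #3); then 2 (a #3, b #4); then 3 (a #4, b #5); then 3 (a #6, b #6); then 3 (a #7, b #8); then 3 (a #8, b #9); then 2 (a #9, b #10); then 2 (a #10, b #11); then 2 (a #11, b #12) gives a common subsequence of length 9, and the DP table's final entry dp[11][15] is also 9, so no common subsequence is longer.

9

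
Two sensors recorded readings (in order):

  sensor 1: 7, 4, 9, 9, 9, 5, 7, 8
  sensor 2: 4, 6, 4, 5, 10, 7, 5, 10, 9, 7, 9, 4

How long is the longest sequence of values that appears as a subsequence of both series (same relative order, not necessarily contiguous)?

Match 7 (sensor 1 #1, sensor 2 #6) → 9 (sensor 1 #3, sensor 2 #9) → 9 (sensor 1 #4, sensor 2 #11) — 3 values in the same relative order in both. dp[8][12] = 3 confirms this is the maximum.

3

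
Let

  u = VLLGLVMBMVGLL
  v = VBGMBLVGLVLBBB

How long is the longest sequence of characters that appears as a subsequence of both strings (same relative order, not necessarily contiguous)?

8

One common subsequence of length 8: V (u #1, v #1); then G (u #4, v #3); then M (u #7, v #4); then B (u #8, v #5); then V (u #10, v #7); then G (u #11, v #8); then L (u #12, v #9); then L (u #13, v #11), and the DP table's final entry dp[13][14] is also 8, so no common subsequence is longer.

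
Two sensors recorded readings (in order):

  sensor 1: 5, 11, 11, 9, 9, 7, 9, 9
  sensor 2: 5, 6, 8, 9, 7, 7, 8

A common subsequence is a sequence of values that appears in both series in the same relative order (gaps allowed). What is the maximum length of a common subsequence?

3

Match 5 at sensor 1[1]=sensor 2[1], 9 at sensor 1[4]=sensor 2[4], 7 at sensor 1[6]=sensor 2[6] — 3 values in the same relative order in both, and the DP table's final entry dp[8][7] is also 3, so no common subsequence is longer.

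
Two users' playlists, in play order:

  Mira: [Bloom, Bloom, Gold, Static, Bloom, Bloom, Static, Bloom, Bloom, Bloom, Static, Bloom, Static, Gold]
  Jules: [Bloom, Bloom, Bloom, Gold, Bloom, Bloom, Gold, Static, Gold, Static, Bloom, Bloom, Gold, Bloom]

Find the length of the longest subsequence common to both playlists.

Taking Bloom at Mira[1]=Jules[2]; then Bloom at Mira[2]=Jules[3]; then Gold at Mira[3]=Jules[4]; then Bloom at Mira[5]=Jules[5]; then Bloom at Mira[6]=Jules[6]; then Static at Mira[7]=Jules[10]; then Bloom at Mira[8]=Jules[11]; then Bloom at Mira[9]=Jules[12]; then Bloom at Mira[12]=Jules[14] gives a common subsequence of length 9, and the DP table's final entry dp[14][14] is also 9, so no common subsequence is longer.

9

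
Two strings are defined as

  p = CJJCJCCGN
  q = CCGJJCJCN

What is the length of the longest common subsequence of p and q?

Taking C at p[1]=q[2]; then J at p[2]=q[4]; then J at p[3]=q[5]; then C at p[4]=q[6]; then J at p[5]=q[7]; then C at p[7]=q[8]; then N at p[9]=q[9] gives a common subsequence of length 7. dp[9][9] = 7 confirms this is the maximum.

7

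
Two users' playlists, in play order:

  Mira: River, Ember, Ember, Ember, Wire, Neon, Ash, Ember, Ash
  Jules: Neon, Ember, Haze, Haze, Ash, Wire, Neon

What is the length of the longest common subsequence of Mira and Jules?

Taking Ember (Mira #2, Jules #2); then Wire (Mira #5, Jules #6); then Neon (Mira #6, Jules #7) gives a common subsequence of length 3, and the DP table's final entry dp[9][7] is also 3, so no common subsequence is longer.

3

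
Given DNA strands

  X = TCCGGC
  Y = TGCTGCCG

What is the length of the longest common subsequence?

4

Taking T at X[1]=Y[4] → C at X[2]=Y[6] → C at X[3]=Y[7] → G at X[5]=Y[8] gives a common subsequence of length 4, and the DP table's final entry dp[6][8] is also 4, so no common subsequence is longer.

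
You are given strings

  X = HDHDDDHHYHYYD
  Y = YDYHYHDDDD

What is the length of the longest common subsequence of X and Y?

6

One common subsequence of length 6: H [1,4], H [3,6], D [4,7], D [5,8], D [6,9], D [13,10]. dp[13][10] = 6 confirms this is the maximum.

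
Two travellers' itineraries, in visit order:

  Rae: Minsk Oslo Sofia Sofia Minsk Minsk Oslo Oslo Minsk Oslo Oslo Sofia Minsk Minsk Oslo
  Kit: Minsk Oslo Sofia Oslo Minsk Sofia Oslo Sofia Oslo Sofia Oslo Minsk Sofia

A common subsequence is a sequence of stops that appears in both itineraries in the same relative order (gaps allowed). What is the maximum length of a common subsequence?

9

Pick Minsk at Rae[1]=Kit[1] → Oslo at Rae[2]=Kit[2] → Sofia at Rae[4]=Kit[3] → Oslo at Rae[8]=Kit[4] → Minsk at Rae[9]=Kit[5] → Oslo at Rae[10]=Kit[7] → Oslo at Rae[11]=Kit[9] → Sofia at Rae[12]=Kit[10] → Minsk at Rae[13]=Kit[12]; all 9 stops appear in both, in order, and the DP table's final entry dp[15][13] is also 9, so no common subsequence is longer.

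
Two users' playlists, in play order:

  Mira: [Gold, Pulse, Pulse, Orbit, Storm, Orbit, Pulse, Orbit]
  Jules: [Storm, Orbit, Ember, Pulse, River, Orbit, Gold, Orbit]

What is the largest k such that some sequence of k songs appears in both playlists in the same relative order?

Match Storm at Mira[5]=Jules[1], then Orbit at Mira[6]=Jules[2], then Pulse at Mira[7]=Jules[4], then Orbit at Mira[8]=Jules[8] — 4 songs in the same relative order in both. dp[8][8] = 4 confirms this is the maximum.

4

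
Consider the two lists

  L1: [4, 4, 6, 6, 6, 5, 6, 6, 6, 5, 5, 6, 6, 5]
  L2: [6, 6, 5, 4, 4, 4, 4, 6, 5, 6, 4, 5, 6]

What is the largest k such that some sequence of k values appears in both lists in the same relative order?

7

Taking 4 at L1[1]=L2[6]; then 4 at L1[2]=L2[7]; then 6 at L1[5]=L2[8]; then 5 at L1[6]=L2[9]; then 6 at L1[7]=L2[10]; then 5 at L1[11]=L2[12]; then 6 at L1[13]=L2[13] gives a common subsequence of length 7. dp[14][13] = 7 confirms this is the maximum.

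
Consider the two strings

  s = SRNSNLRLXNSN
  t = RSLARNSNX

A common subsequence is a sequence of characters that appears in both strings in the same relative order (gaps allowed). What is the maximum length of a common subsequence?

7

Match R [2,1] → S [4,2] → L [6,3] → R [7,5] → N [10,6] → S [11,7] → N [12,8] — 7 characters in the same relative order in both. The LCS DP gives dp[12][9] = 7, so this is optimal.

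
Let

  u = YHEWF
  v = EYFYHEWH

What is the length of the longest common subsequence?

4

Match Y at u[1]=v[4], then H at u[2]=v[5], then E at u[3]=v[6], then W at u[4]=v[7] — 4 characters in the same relative order in both. The LCS DP gives dp[5][8] = 4, so this is optimal.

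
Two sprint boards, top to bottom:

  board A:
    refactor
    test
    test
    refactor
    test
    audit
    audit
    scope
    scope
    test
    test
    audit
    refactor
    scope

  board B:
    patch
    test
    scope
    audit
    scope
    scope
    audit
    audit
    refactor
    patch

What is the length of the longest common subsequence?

6

Pick test (board A #2, board B #2) → audit (board A #7, board B #4) → scope (board A #8, board B #5) → scope (board A #9, board B #6) → audit (board A #12, board B #8) → refactor (board A #13, board B #9); all 6 tasks appear in both, in order. dp[14][10] = 6 confirms this is the maximum.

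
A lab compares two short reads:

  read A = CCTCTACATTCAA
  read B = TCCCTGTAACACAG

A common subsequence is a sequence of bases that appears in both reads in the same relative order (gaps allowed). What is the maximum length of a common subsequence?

9

Match C (read A #1, read B #3), then C (read A #2, read B #4), then T (read A #3, read B #5), then T (read A #5, read B #7), then A (read A #6, read B #9), then C (read A #7, read B #10), then A (read A #8, read B #11), then C (read A #11, read B #12), then A (read A #12, read B #13) — 9 bases in the same relative order in both. The LCS DP gives dp[13][14] = 9, so this is optimal.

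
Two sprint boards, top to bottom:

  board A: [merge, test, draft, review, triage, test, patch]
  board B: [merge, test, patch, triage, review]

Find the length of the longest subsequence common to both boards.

Taking merge at board A[1]=board B[1], then test at board A[2]=board B[2], then review at board A[4]=board B[5] gives a common subsequence of length 3, and the DP table's final entry dp[7][5] is also 3, so no common subsequence is longer.

3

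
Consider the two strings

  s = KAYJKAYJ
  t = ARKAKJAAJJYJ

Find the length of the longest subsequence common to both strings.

One common subsequence of length 6: K (s #1, t #3) → A (s #2, t #4) → J (s #4, t #6) → A (s #6, t #8) → Y (s #7, t #11) → J (s #8, t #12). The LCS DP gives dp[8][12] = 6, so this is optimal.

6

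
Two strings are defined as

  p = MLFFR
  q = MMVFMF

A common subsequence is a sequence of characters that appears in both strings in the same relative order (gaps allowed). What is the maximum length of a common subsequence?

3

Match M [1,2], F [3,4], F [4,6] — 3 characters in the same relative order in both. The LCS DP gives dp[5][6] = 3, so this is optimal.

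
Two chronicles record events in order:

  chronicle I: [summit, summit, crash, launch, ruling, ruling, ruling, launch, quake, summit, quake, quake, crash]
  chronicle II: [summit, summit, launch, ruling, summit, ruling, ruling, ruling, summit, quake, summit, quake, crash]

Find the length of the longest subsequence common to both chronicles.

10

Match summit (chronicle I #1, chronicle II #1), summit (chronicle I #2, chronicle II #2), launch (chronicle I #4, chronicle II #3), ruling (chronicle I #5, chronicle II #6), ruling (chronicle I #6, chronicle II #7), ruling (chronicle I #7, chronicle II #8), quake (chronicle I #9, chronicle II #10), summit (chronicle I #10, chronicle II #11), quake (chronicle I #12, chronicle II #12), crash (chronicle I #13, chronicle II #13) — 10 events in the same relative order in both. dp[13][13] = 10 confirms this is the maximum.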